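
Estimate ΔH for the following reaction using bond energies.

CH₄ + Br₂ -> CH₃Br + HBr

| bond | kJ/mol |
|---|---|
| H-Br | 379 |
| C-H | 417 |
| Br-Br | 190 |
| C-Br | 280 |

ΔH ≈ −52 kJ

Bonds broken (reactants):
  Br-Br: 1 × 190 = 190
  C-H: 4 × 417 = 1668
  Σ(broken) = 1858 kJ
Bonds formed (products):
  C-Br: 1 × 280 = 280
  C-H: 3 × 417 = 1251
  H-Br: 1 × 379 = 379
  Σ(formed) = 1910 kJ
ΔH = Σ(broken) − Σ(formed) = 1858 − 1910 = −52 kJ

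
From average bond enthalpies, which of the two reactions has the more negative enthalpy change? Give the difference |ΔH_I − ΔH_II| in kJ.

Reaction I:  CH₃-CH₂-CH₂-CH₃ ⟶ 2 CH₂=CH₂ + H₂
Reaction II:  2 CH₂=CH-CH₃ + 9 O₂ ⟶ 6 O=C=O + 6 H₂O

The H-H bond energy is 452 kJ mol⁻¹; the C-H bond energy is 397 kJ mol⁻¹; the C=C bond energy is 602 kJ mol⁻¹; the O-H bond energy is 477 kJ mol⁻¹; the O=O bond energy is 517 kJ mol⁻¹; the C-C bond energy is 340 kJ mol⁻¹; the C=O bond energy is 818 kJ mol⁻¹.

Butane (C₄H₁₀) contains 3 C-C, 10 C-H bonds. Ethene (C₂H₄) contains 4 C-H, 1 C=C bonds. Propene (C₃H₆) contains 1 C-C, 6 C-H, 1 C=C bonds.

Reaction II, by 4397 kJ

Reaction I:
  Bonds broken (reactants):
    C-C: 3 × 340 = 1020
    C-H: 10 × 397 = 3970
    Σ(broken) = 4990 kJ
  Bonds formed (products):
    C-H: 8 × 397 = 3176
    C=C: 2 × 602 = 1204
    H-H: 1 × 452 = 452
    Σ(formed) = 4832 kJ
  ΔH_I = 4990 − 4832 = +158 kJ
Reaction II:
  Bonds broken (reactants):
    C-C: 2 × 340 = 680
    C-H: 12 × 397 = 4764
    C=C: 2 × 602 = 1204
    O=O: 9 × 517 = 4653
    Σ(broken) = 11301 kJ
  Bonds formed (products):
    C=O: 12 × 818 = 9816
    O-H: 12 × 477 = 5724
    Σ(formed) = 15540 kJ
  ΔH_II = 11301 − 15540 = −4239 kJ
ΔH_I − ΔH_II = +4397 kJ, so reaction II has the more negative ΔH; |ΔH_I − ΔH_II| = 4397 kJ.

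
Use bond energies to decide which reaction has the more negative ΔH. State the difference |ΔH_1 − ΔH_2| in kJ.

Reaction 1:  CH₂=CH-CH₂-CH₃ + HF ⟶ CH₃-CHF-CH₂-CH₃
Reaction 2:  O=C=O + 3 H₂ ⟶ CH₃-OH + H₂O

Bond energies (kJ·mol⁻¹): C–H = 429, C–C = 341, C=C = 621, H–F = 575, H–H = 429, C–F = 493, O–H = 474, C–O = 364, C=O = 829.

Reaction 1:
  Bonds broken (reactants):
    C–C: 2 × 341 = 682
    C–H: 8 × 429 = 3432
    C=C: 1 × 621 = 621
    H–F: 1 × 575 = 575
    Σ(broken) = 5310 kJ
  Bonds formed (products):
    C–C: 3 × 341 = 1023
    C–F: 1 × 493 = 493
    C–H: 9 × 429 = 3861
    Σ(formed) = 5377 kJ
  ΔH_1 = 5310 − 5377 = −67 kJ
Reaction 2:
  Bonds broken (reactants):
    C=O: 2 × 829 = 1658
    H–H: 3 × 429 = 1287
    Σ(broken) = 2945 kJ
  Bonds formed (products):
    C–H: 3 × 429 = 1287
    C–O: 1 × 364 = 364
    O–H: 3 × 474 = 1422
    Σ(formed) = 3073 kJ
  ΔH_2 = 2945 − 3073 = −128 kJ
ΔH_1 − ΔH_2 = +61 kJ, so reaction 2 has the more negative ΔH; |ΔH_1 − ΔH_2| = 61 kJ.

Reaction 2, by 61 kJ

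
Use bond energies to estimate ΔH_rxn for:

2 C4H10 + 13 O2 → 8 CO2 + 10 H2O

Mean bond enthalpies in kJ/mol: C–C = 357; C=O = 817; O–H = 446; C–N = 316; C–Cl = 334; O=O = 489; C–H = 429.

ΔH ≈ −4913 kJ

Bonds broken (reactants):
  C–C: 6 × 357 = 2142
  C–H: 20 × 429 = 8580
  O=O: 13 × 489 = 6357
  Σ(broken) = 17079 kJ
Bonds formed (products):
  C=O: 16 × 817 = 13072
  O–H: 20 × 446 = 8920
  Σ(formed) = 21992 kJ
ΔH = Σ(broken) − Σ(formed) = 17079 − 21992 = −4913 kJ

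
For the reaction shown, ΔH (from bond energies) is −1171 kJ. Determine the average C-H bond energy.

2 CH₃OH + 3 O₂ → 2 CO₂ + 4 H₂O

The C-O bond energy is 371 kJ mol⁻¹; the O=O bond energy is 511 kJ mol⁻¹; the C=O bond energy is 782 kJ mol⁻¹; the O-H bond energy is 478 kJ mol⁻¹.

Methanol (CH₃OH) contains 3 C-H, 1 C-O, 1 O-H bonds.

Let D be the C-H bond energy.
Σ(broken) = 6×D + 2×371 + 2×478 + 3×511 = 3231 + 6D
Σ(formed) = 4×782 + 8×478 = 6952
ΔH = Σ(broken) − Σ(formed) = (3231 + 6D) − (6952) = −3721 + 6D
Setting this equal to −1171 kJ gives 6D = 2550, so D = 425 kJ/mol.

D(C-H) ≈ 425 kJ/mol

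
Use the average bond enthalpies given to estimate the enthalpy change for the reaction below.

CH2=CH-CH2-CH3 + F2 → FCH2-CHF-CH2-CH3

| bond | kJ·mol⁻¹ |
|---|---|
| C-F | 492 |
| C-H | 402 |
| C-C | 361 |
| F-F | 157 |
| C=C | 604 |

ΔH ≈ −584 kJ

Bonds broken (reactants):
  C-C: 2 × 361 = 722
  C-H: 8 × 402 = 3216
  C=C: 1 × 604 = 604
  F-F: 1 × 157 = 157
  Σ(broken) = 4699 kJ
Bonds formed (products):
  C-C: 3 × 361 = 1083
  C-F: 2 × 492 = 984
  C-H: 8 × 402 = 3216
  Σ(formed) = 5283 kJ
ΔH = Σ(broken) − Σ(formed) = 4699 − 5283 = −584 kJ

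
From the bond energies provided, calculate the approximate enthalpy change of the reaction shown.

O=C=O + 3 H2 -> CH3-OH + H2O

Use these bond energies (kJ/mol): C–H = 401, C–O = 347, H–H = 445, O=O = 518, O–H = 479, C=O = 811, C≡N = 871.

ΔH ≈ −30 kJ

Bonds broken (reactants):
  C=O: 2 × 811 = 1622
  H–H: 3 × 445 = 1335
  Σ(broken) = 2957 kJ
Bonds formed (products):
  C–H: 3 × 401 = 1203
  C–O: 1 × 347 = 347
  O–H: 3 × 479 = 1437
  Σ(formed) = 2987 kJ
ΔH = Σ(broken) − Σ(formed) = 2957 − 2987 = −30 kJ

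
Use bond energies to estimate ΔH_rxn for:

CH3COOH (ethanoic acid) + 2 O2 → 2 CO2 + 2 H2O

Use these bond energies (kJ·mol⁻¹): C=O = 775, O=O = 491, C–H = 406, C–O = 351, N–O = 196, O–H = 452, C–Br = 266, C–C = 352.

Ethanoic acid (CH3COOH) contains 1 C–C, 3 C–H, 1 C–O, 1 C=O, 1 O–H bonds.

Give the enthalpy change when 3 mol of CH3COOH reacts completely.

ΔH = −2334 kJ

Bonds broken (reactants):
  C–C: 1 × 352 = 352
  C–H: 3 × 406 = 1218
  C–O: 1 × 351 = 351
  C=O: 1 × 775 = 775
  O–H: 1 × 452 = 452
  O=O: 2 × 491 = 982
  Σ(broken) = 4130 kJ
Bonds formed (products):
  C=O: 4 × 775 = 3100
  O–H: 4 × 452 = 1808
  Σ(formed) = 4908 kJ
ΔH = Σ(broken) − Σ(formed) = 4130 − 4908 = −778 kJ
For 3× the reaction as written: 3 × (−778) = −2334 kJ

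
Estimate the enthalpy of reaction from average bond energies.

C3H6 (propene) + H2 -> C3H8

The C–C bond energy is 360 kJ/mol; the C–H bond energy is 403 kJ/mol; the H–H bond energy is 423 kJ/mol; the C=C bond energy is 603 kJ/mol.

Bonds broken (reactants):
  C–C: 1 × 360 = 360
  C–H: 6 × 403 = 2418
  C=C: 1 × 603 = 603
  H–H: 1 × 423 = 423
  Σ(broken) = 3804 kJ
Bonds formed (products):
  C–C: 2 × 360 = 720
  C–H: 8 × 403 = 3224
  Σ(formed) = 3944 kJ
ΔH = Σ(broken) − Σ(formed) = 3804 − 3944 = −140 kJ

ΔH ≈ −140 kJ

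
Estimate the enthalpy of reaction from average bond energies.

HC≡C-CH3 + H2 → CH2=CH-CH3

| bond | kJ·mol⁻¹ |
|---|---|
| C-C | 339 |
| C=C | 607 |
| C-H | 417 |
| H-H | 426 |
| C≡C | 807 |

ΔH ≈ −208 kJ

Bonds broken (reactants):
  C≡C: 1 × 807 = 807
  C-C: 1 × 339 = 339
  C-H: 4 × 417 = 1668
  H-H: 1 × 426 = 426
  Σ(broken) = 3240 kJ
Bonds formed (products):
  C-C: 1 × 339 = 339
  C-H: 6 × 417 = 2502
  C=C: 1 × 607 = 607
  Σ(formed) = 3448 kJ
ΔH = Σ(broken) − Σ(formed) = 3240 − 3448 = −208 kJ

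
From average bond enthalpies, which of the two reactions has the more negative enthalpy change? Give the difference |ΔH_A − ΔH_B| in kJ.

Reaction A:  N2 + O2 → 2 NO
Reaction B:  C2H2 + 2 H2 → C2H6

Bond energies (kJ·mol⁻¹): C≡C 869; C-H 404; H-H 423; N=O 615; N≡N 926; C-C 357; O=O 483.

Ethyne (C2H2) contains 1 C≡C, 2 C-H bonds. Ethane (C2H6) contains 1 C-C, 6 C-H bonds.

Reaction B, by 437 kJ

Reaction A:
  Bonds broken (reactants):
    N≡N: 1 × 926 = 926
    O=O: 1 × 483 = 483
    Σ(broken) = 1409 kJ
  Bonds formed (products):
    N=O: 2 × 615 = 1230
    Σ(formed) = 1230 kJ
  ΔH_A = 1409 − 1230 = +179 kJ
Reaction B:
  Bonds broken (reactants):
    C≡C: 1 × 869 = 869
    C-H: 2 × 404 = 808
    H-H: 2 × 423 = 846
    Σ(broken) = 2523 kJ
  Bonds formed (products):
    C-C: 1 × 357 = 357
    C-H: 6 × 404 = 2424
    Σ(formed) = 2781 kJ
  ΔH_B = 2523 − 2781 = −258 kJ
ΔH_A − ΔH_B = +437 kJ, so reaction B has the more negative ΔH; |ΔH_A − ΔH_B| = 437 kJ.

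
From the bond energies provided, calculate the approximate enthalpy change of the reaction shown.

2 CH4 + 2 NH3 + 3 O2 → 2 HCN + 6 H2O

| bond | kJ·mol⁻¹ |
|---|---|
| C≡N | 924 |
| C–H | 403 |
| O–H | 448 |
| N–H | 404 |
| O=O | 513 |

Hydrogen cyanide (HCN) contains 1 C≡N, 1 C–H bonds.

Bonds broken (reactants):
  C–H: 8 × 403 = 3224
  N–H: 6 × 404 = 2424
  O=O: 3 × 513 = 1539
  Σ(broken) = 7187 kJ
Bonds formed (products):
  C≡N: 2 × 924 = 1848
  C–H: 2 × 403 = 806
  O–H: 12 × 448 = 5376
  Σ(formed) = 8030 kJ
ΔH = Σ(broken) − Σ(formed) = 7187 − 8030 = −843 kJ

ΔH ≈ −843 kJ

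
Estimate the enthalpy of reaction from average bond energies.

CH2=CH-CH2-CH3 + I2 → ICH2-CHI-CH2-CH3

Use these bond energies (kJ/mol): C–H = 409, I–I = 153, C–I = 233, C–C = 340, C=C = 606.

ΔH ≈ −47 kJ

Bonds broken (reactants):
  C–C: 2 × 340 = 680
  C–H: 8 × 409 = 3272
  C=C: 1 × 606 = 606
  I–I: 1 × 153 = 153
  Σ(broken) = 4711 kJ
Bonds formed (products):
  C–C: 3 × 340 = 1020
  C–H: 8 × 409 = 3272
  C–I: 2 × 233 = 466
  Σ(formed) = 4758 kJ
ΔH = Σ(broken) − Σ(formed) = 4711 − 4758 = −47 kJ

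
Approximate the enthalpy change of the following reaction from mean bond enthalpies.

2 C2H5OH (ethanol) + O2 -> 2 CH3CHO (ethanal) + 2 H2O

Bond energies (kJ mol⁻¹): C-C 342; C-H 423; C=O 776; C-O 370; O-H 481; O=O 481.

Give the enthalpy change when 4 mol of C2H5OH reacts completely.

Bonds broken (reactants):
  C-C: 2 × 342 = 684
  C-H: 10 × 423 = 4230
  C-O: 2 × 370 = 740
  O-H: 2 × 481 = 962
  O=O: 1 × 481 = 481
  Σ(broken) = 7097 kJ
Bonds formed (products):
  C-C: 2 × 342 = 684
  C-H: 8 × 423 = 3384
  C=O: 2 × 776 = 1552
  O-H: 4 × 481 = 1924
  Σ(formed) = 7544 kJ
ΔH = Σ(broken) − Σ(formed) = 7097 − 7544 = −447 kJ
For 2× the reaction as written: 2 × (−447) = −894 kJ

ΔH = −894 kJ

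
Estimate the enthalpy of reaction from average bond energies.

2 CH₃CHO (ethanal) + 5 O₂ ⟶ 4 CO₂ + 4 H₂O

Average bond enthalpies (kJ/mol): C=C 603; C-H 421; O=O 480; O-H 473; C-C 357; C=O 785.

Bonds broken (reactants):
  C-C: 2 × 357 = 714
  C-H: 8 × 421 = 3368
  C=O: 2 × 785 = 1570
  O=O: 5 × 480 = 2400
  Σ(broken) = 8052 kJ
Bonds formed (products):
  C=O: 8 × 785 = 6280
  O-H: 8 × 473 = 3784
  Σ(formed) = 10064 kJ
ΔH = Σ(broken) − Σ(formed) = 8052 − 10064 = −2012 kJ

ΔH ≈ −2012 kJ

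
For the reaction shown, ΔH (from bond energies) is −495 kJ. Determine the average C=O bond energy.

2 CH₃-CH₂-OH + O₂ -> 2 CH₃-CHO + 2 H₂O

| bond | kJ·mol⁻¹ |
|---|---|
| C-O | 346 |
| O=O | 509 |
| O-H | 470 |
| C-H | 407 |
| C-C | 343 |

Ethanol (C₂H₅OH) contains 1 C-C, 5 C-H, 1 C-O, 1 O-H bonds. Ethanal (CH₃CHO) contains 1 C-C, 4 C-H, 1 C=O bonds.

Let D be the C=O bond energy.
Σ(broken) = 2×343 + 10×407 + 2×346 + 2×470 + 1×509 = 6897
Σ(formed) = 2×343 + 8×407 + 2×D + 4×470 = 5822 + 2D
ΔH = Σ(broken) − Σ(formed) = (6897) − (5822 + 2D) = +1075 − 2D
Setting this equal to −495 kJ gives 2D = 1570, so D = 785 kJ/mol.

D(C=O) ≈ 785 kJ/mol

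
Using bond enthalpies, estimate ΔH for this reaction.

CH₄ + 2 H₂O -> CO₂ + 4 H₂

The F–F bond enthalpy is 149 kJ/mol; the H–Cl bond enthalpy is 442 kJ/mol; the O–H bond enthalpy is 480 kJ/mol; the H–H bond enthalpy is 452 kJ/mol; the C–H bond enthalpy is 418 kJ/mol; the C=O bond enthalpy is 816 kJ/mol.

Bonds broken (reactants):
  C–H: 4 × 418 = 1672
  O–H: 4 × 480 = 1920
  Σ(broken) = 3592 kJ
Bonds formed (products):
  C=O: 2 × 816 = 1632
  H–H: 4 × 452 = 1808
  Σ(formed) = 3440 kJ
ΔH = Σ(broken) − Σ(formed) = 3592 − 3440 = +152 kJ

ΔH ≈ +152 kJ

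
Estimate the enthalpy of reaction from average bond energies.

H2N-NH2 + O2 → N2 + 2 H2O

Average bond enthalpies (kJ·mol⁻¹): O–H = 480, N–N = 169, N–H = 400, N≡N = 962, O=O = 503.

Bonds broken (reactants):
  N–H: 4 × 400 = 1600
  N–N: 1 × 169 = 169
  O=O: 1 × 503 = 503
  Σ(broken) = 2272 kJ
Bonds formed (products):
  N≡N: 1 × 962 = 962
  O–H: 4 × 480 = 1920
  Σ(formed) = 2882 kJ
ΔH = Σ(broken) − Σ(formed) = 2272 − 2882 = −610 kJ

ΔH ≈ −610 kJ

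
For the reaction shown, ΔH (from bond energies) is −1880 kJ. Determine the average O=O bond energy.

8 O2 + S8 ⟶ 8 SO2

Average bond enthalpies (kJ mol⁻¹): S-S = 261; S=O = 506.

Let D be the O=O bond energy.
Σ(broken) = 8×D + 8×261 = 2088 + 8D
Σ(formed) = 16×506 = 8096
ΔH = Σ(broken) − Σ(formed) = (2088 + 8D) − (8096) = −6008 + 8D
Setting this equal to −1880 kJ gives 8D = 4128, so D = 516 kJ/mol.

D(O=O) ≈ 516 kJ/mol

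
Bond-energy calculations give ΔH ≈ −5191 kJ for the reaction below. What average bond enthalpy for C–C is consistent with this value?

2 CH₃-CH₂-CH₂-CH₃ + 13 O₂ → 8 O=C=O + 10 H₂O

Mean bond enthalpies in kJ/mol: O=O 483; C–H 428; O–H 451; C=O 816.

Let D be the C–C bond energy.
Σ(broken) = 6×D + 20×428 + 13×483 = 14839 + 6D
Σ(formed) = 16×816 + 20×451 = 22076
ΔH = Σ(broken) − Σ(formed) = (14839 + 6D) − (22076) = −7237 + 6D
Setting this equal to −5191 kJ gives 6D = 2046, so D = 341 kJ/mol.

D(C–C) ≈ 341 kJ/mol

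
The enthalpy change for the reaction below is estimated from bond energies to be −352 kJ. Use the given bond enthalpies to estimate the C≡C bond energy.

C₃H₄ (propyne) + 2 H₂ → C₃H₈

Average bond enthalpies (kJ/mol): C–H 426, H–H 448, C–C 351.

Let D be the C≡C bond energy.
Σ(broken) = 1×D + 1×351 + 4×426 + 2×448 = 2951 + D
Σ(formed) = 2×351 + 8×426 = 4110
ΔH = Σ(broken) − Σ(formed) = (2951 + D) − (4110) = −1159 + D
Setting this equal to −352 kJ gives D = 807 kJ/mol.

D(C≡C) ≈ 807 kJ/mol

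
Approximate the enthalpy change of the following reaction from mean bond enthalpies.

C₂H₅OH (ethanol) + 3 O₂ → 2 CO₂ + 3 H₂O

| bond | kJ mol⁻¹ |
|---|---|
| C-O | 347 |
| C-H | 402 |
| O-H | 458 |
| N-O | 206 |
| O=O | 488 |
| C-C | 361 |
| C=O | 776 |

ΔH ≈ −1212 kJ

Bonds broken (reactants):
  C-C: 1 × 361 = 361
  C-H: 5 × 402 = 2010
  C-O: 1 × 347 = 347
  O-H: 1 × 458 = 458
  O=O: 3 × 488 = 1464
  Σ(broken) = 4640 kJ
Bonds formed (products):
  C=O: 4 × 776 = 3104
  O-H: 6 × 458 = 2748
  Σ(formed) = 5852 kJ
ΔH = Σ(broken) − Σ(formed) = 4640 − 5852 = −1212 kJ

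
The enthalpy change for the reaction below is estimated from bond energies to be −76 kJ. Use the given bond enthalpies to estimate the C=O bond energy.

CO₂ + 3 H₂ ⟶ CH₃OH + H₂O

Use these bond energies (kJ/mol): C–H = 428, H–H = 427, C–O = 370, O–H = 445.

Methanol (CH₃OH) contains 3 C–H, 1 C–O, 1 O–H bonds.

Let D be the C=O bond energy.
Σ(broken) = 2×D + 3×427 = 1281 + 2D
Σ(formed) = 3×428 + 1×370 + 3×445 = 2989
ΔH = Σ(broken) − Σ(formed) = (1281 + 2D) − (2989) = −1708 + 2D
Setting this equal to −76 kJ gives 2D = 1632, so D = 816 kJ/mol.

D(C=O) ≈ 816 kJ/mol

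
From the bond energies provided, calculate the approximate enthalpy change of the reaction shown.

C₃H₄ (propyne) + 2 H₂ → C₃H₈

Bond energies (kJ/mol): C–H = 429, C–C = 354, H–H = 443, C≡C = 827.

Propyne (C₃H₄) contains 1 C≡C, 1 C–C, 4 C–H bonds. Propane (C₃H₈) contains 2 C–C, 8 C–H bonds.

ΔH ≈ −357 kJ

Bonds broken (reactants):
  C≡C: 1 × 827 = 827
  C–C: 1 × 354 = 354
  C–H: 4 × 429 = 1716
  H–H: 2 × 443 = 886
  Σ(broken) = 3783 kJ
Bonds formed (products):
  C–C: 2 × 354 = 708
  C–H: 8 × 429 = 3432
  Σ(formed) = 4140 kJ
ΔH = Σ(broken) − Σ(formed) = 3783 − 4140 = −357 kJ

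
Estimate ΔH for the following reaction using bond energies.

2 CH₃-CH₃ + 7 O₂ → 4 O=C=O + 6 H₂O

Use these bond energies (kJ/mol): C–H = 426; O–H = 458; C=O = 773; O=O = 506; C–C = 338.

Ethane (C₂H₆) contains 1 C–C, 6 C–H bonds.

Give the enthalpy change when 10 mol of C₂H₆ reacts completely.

Bonds broken (reactants):
  C–C: 2 × 338 = 676
  C–H: 12 × 426 = 5112
  O=O: 7 × 506 = 3542
  Σ(broken) = 9330 kJ
Bonds formed (products):
  C=O: 8 × 773 = 6184
  O–H: 12 × 458 = 5496
  Σ(formed) = 11680 kJ
ΔH = Σ(broken) − Σ(formed) = 9330 − 11680 = −2350 kJ
For 5× the reaction as written: 5 × (−2350) = −11750 kJ

ΔH = −11750 kJ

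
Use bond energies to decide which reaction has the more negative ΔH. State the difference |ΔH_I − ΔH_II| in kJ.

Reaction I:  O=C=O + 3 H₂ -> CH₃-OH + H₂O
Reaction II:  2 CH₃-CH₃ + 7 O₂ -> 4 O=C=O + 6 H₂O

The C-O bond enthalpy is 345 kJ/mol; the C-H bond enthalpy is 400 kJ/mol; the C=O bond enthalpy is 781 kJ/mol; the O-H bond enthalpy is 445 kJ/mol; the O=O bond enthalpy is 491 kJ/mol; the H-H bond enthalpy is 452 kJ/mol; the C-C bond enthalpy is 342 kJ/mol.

Reaction II, by 2705 kJ

Reaction I:
  Bonds broken (reactants):
    C=O: 2 × 781 = 1562
    H-H: 3 × 452 = 1356
    Σ(broken) = 2918 kJ
  Bonds formed (products):
    C-H: 3 × 400 = 1200
    C-O: 1 × 345 = 345
    O-H: 3 × 445 = 1335
    Σ(formed) = 2880 kJ
  ΔH_I = 2918 − 2880 = +38 kJ
Reaction II:
  Bonds broken (reactants):
    C-C: 2 × 342 = 684
    C-H: 12 × 400 = 4800
    O=O: 7 × 491 = 3437
    Σ(broken) = 8921 kJ
  Bonds formed (products):
    C=O: 8 × 781 = 6248
    O-H: 12 × 445 = 5340
    Σ(formed) = 11588 kJ
  ΔH_II = 8921 − 11588 = −2667 kJ
ΔH_I − ΔH_II = +2705 kJ, so reaction II has the more negative ΔH; |ΔH_I − ΔH_II| = 2705 kJ.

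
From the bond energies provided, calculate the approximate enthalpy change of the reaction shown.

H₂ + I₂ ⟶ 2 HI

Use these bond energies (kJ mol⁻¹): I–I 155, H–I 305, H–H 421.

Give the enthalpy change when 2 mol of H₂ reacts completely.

ΔH = −68 kJ

Bonds broken (reactants):
  H–H: 1 × 421 = 421
  I–I: 1 × 155 = 155
  Σ(broken) = 576 kJ
Bonds formed (products):
  H–I: 2 × 305 = 610
  Σ(formed) = 610 kJ
ΔH = Σ(broken) − Σ(formed) = 576 − 610 = −34 kJ
For 2× the reaction as written: 2 × (−34) = −68 kJ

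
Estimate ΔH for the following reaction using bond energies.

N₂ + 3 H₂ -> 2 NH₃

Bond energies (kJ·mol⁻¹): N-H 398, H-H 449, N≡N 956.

ΔH ≈ −85 kJ

Bonds broken (reactants):
  H-H: 3 × 449 = 1347
  N≡N: 1 × 956 = 956
  Σ(broken) = 2303 kJ
Bonds formed (products):
  N-H: 6 × 398 = 2388
  Σ(formed) = 2388 kJ
ΔH = Σ(broken) − Σ(formed) = 2303 − 2388 = −85 kJ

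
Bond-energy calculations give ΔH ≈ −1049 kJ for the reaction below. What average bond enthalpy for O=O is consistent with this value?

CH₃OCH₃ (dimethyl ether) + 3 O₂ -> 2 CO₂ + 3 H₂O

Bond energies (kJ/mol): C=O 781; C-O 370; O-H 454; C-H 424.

Let D be the O=O bond energy.
Σ(broken) = 6×424 + 2×370 + 3×D = 3284 + 3D
Σ(formed) = 4×781 + 6×454 = 5848
ΔH = Σ(broken) − Σ(formed) = (3284 + 3D) − (5848) = −2564 + 3D
Setting this equal to −1049 kJ gives 3D = 1515, so D = 505 kJ/mol.

D(O=O) ≈ 505 kJ/mol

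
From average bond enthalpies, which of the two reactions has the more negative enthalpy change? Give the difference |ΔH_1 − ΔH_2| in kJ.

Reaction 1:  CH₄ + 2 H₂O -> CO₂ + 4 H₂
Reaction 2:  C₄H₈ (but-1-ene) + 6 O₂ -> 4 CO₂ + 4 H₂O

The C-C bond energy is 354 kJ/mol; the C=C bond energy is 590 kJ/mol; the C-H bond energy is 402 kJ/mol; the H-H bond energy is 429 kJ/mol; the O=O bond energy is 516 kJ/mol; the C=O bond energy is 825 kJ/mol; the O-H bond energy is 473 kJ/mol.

Reaction 1:
  Bonds broken (reactants):
    C-H: 4 × 402 = 1608
    O-H: 4 × 473 = 1892
    Σ(broken) = 3500 kJ
  Bonds formed (products):
    C=O: 2 × 825 = 1650
    H-H: 4 × 429 = 1716
    Σ(formed) = 3366 kJ
  ΔH_1 = 3500 − 3366 = +134 kJ
Reaction 2:
  Bonds broken (reactants):
    C-C: 2 × 354 = 708
    C-H: 8 × 402 = 3216
    C=C: 1 × 590 = 590
    O=O: 6 × 516 = 3096
    Σ(broken) = 7610 kJ
  Bonds formed (products):
    C=O: 8 × 825 = 6600
    O-H: 8 × 473 = 3784
    Σ(formed) = 10384 kJ
  ΔH_2 = 7610 − 10384 = −2774 kJ
ΔH_1 − ΔH_2 = +2908 kJ, so reaction 2 has the more negative ΔH; |ΔH_1 − ΔH_2| = 2908 kJ.

Reaction 2, by 2908 kJ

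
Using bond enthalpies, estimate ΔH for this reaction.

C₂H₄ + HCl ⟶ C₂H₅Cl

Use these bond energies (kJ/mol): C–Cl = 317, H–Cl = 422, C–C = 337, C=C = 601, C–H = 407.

Bonds broken (reactants):
  C–H: 4 × 407 = 1628
  C=C: 1 × 601 = 601
  H–Cl: 1 × 422 = 422
  Σ(broken) = 2651 kJ
Bonds formed (products):
  C–C: 1 × 337 = 337
  C–Cl: 1 × 317 = 317
  C–H: 5 × 407 = 2035
  Σ(formed) = 2689 kJ
ΔH = Σ(broken) − Σ(formed) = 2651 − 2689 = −38 kJ

ΔH ≈ −38 kJ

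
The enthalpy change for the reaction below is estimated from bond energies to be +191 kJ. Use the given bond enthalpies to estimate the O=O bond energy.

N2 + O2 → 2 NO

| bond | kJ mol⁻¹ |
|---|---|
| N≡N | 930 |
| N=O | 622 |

Let D be the O=O bond energy.
Σ(broken) = 1×930 + 1×D = 930 + D
Σ(formed) = 2×622 = 1244
ΔH = Σ(broken) − Σ(formed) = (930 + D) − (1244) = −314 + D
Setting this equal to +191 kJ gives D = 505 kJ/mol.

D(O=O) ≈ 505 kJ/mol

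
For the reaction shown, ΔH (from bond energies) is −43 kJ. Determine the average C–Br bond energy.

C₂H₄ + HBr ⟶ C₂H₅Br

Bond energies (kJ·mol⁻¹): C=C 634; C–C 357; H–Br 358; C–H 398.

Let D be the C–Br bond energy.
Σ(broken) = 4×398 + 1×634 + 1×358 = 2584
Σ(formed) = 1×D + 1×357 + 5×398 = 2347 + D
ΔH = Σ(broken) − Σ(formed) = (2584) − (2347 + D) = +237 − D
Setting this equal to −43 kJ gives D = 280 kJ/mol.

D(C–Br) ≈ 280 kJ/mol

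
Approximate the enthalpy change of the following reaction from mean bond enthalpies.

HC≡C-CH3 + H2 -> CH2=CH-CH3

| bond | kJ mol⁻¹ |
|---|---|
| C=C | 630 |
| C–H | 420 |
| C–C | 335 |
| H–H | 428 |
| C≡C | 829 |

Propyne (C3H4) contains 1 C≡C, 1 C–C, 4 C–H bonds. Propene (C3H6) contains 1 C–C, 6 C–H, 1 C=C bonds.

Bonds broken (reactants):
  C≡C: 1 × 829 = 829
  C–C: 1 × 335 = 335
  C–H: 4 × 420 = 1680
  H–H: 1 × 428 = 428
  Σ(broken) = 3272 kJ
Bonds formed (products):
  C–C: 1 × 335 = 335
  C–H: 6 × 420 = 2520
  C=C: 1 × 630 = 630
  Σ(formed) = 3485 kJ
ΔH = Σ(broken) − Σ(formed) = 3272 − 3485 = −213 kJ

ΔH ≈ −213 kJ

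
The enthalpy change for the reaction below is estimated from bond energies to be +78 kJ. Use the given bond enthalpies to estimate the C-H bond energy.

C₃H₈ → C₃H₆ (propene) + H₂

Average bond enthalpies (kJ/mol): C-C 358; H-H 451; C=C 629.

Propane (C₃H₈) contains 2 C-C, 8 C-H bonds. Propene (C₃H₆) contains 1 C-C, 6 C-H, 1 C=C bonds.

Let D be the C-H bond energy.
Σ(broken) = 2×358 + 8×D = 716 + 8D
Σ(formed) = 1×358 + 6×D + 1×629 + 1×451 = 1438 + 6D
ΔH = Σ(broken) − Σ(formed) = (716 + 8D) − (1438 + 6D) = −722 + 2D
Setting this equal to +78 kJ gives 2D = 800, so D = 400 kJ/mol.

D(C-H) ≈ 400 kJ/mol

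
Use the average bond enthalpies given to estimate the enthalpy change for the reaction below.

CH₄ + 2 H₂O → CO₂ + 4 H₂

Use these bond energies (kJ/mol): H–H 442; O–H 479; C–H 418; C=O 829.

Bonds broken (reactants):
  C–H: 4 × 418 = 1672
  O–H: 4 × 479 = 1916
  Σ(broken) = 3588 kJ
Bonds formed (products):
  C=O: 2 × 829 = 1658
  H–H: 4 × 442 = 1768
  Σ(formed) = 3426 kJ
ΔH = Σ(broken) − Σ(formed) = 3588 − 3426 = +162 kJ

ΔH ≈ +162 kJ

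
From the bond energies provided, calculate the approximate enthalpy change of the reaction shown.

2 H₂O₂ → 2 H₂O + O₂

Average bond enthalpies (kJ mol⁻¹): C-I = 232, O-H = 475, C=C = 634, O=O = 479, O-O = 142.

Bonds broken (reactants):
  O-H: 4 × 475 = 1900
  O-O: 2 × 142 = 284
  Σ(broken) = 2184 kJ
Bonds formed (products):
  O-H: 4 × 475 = 1900
  O=O: 1 × 479 = 479
  Σ(formed) = 2379 kJ
ΔH = Σ(broken) − Σ(formed) = 2184 − 2379 = −195 kJ

ΔH ≈ −195 kJ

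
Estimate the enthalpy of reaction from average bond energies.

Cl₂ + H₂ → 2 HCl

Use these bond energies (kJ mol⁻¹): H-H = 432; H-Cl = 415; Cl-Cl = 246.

Bonds broken (reactants):
  Cl-Cl: 1 × 246 = 246
  H-H: 1 × 432 = 432
  Σ(broken) = 678 kJ
Bonds formed (products):
  H-Cl: 2 × 415 = 830
  Σ(formed) = 830 kJ
ΔH = Σ(broken) − Σ(formed) = 678 − 830 = −152 kJ

ΔH ≈ −152 kJ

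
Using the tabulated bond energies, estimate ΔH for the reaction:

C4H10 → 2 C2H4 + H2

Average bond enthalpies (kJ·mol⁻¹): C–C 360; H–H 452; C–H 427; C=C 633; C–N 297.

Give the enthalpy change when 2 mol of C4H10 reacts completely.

Bonds broken (reactants):
  C–C: 3 × 360 = 1080
  C–H: 10 × 427 = 4270
  Σ(broken) = 5350 kJ
Bonds formed (products):
  C–H: 8 × 427 = 3416
  C=C: 2 × 633 = 1266
  H–H: 1 × 452 = 452
  Σ(formed) = 5134 kJ
ΔH = Σ(broken) − Σ(formed) = 5350 − 5134 = +216 kJ
For 2× the reaction as written: 2 × (+216) = +432 kJ

ΔH = +432 kJ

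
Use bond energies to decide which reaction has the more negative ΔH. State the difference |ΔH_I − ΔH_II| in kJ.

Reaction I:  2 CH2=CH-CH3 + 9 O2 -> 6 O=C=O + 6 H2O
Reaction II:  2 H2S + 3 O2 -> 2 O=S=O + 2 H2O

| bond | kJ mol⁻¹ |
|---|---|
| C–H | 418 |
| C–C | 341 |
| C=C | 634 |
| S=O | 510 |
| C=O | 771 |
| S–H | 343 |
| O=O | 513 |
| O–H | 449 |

Reaction I:
  Bonds broken (reactants):
    C–C: 2 × 341 = 682
    C–H: 12 × 418 = 5016
    C=C: 2 × 634 = 1268
    O=O: 9 × 513 = 4617
    Σ(broken) = 11583 kJ
  Bonds formed (products):
    C=O: 12 × 771 = 9252
    O–H: 12 × 449 = 5388
    Σ(formed) = 14640 kJ
  ΔH_I = 11583 − 14640 = −3057 kJ
Reaction II:
  Bonds broken (reactants):
    O=O: 3 × 513 = 1539
    S–H: 4 × 343 = 1372
    Σ(broken) = 2911 kJ
  Bonds formed (products):
    O–H: 4 × 449 = 1796
    S=O: 4 × 510 = 2040
    Σ(formed) = 3836 kJ
  ΔH_II = 2911 − 3836 = −925 kJ
ΔH_I − ΔH_II = −2132 kJ, so reaction I has the more negative ΔH; |ΔH_I − ΔH_II| = 2132 kJ.

Reaction I, by 2132 kJ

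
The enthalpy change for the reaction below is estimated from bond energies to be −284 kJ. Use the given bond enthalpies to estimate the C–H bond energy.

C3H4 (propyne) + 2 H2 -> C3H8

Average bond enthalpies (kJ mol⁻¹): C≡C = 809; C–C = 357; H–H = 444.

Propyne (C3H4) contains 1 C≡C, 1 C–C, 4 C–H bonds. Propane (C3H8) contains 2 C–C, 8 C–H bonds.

Let D be the C–H bond energy.
Σ(broken) = 1×809 + 1×357 + 4×D + 2×444 = 2054 + 4D
Σ(formed) = 2×357 + 8×D = 714 + 8D
ΔH = Σ(broken) − Σ(formed) = (2054 + 4D) − (714 + 8D) = +1340 − 4D
Setting this equal to −284 kJ gives 4D = 1624, so D = 406 kJ/mol.

D(C–H) ≈ 406 kJ/mol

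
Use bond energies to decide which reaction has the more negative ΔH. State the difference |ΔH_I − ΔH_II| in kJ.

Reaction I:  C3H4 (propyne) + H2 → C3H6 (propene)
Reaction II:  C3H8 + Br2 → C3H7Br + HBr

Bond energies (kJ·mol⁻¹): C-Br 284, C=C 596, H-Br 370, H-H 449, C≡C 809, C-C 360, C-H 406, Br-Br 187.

Reaction I:
  Bonds broken (reactants):
    C≡C: 1 × 809 = 809
    C-C: 1 × 360 = 360
    C-H: 4 × 406 = 1624
    H-H: 1 × 449 = 449
    Σ(broken) = 3242 kJ
  Bonds formed (products):
    C-C: 1 × 360 = 360
    C-H: 6 × 406 = 2436
    C=C: 1 × 596 = 596
    Σ(formed) = 3392 kJ
  ΔH_I = 3242 − 3392 = −150 kJ
Reaction II:
  Bonds broken (reactants):
    Br-Br: 1 × 187 = 187
    C-C: 2 × 360 = 720
    C-H: 8 × 406 = 3248
    Σ(broken) = 4155 kJ
  Bonds formed (products):
    C-Br: 1 × 284 = 284
    C-C: 2 × 360 = 720
    C-H: 7 × 406 = 2842
    H-Br: 1 × 370 = 370
    Σ(formed) = 4216 kJ
  ΔH_II = 4155 − 4216 = −61 kJ
ΔH_I − ΔH_II = −89 kJ, so reaction I has the more negative ΔH; |ΔH_I − ΔH_II| = 89 kJ.

Reaction I, by 89 kJ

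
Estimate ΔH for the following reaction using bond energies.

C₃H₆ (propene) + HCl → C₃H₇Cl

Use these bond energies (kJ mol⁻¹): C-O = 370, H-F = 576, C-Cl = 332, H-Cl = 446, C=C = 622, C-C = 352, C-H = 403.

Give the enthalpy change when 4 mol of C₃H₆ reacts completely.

ΔH = −76 kJ

Bonds broken (reactants):
  C-C: 1 × 352 = 352
  C-H: 6 × 403 = 2418
  C=C: 1 × 622 = 622
  H-Cl: 1 × 446 = 446
  Σ(broken) = 3838 kJ
Bonds formed (products):
  C-C: 2 × 352 = 704
  C-Cl: 1 × 332 = 332
  C-H: 7 × 403 = 2821
  Σ(formed) = 3857 kJ
ΔH = Σ(broken) − Σ(formed) = 3838 − 3857 = −19 kJ
For 4× the reaction as written: 4 × (−19) = −76 kJ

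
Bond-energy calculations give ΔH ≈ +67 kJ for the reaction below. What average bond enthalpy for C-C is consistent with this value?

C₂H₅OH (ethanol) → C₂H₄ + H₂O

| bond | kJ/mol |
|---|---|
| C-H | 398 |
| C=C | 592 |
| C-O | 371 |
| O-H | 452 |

Let D be the C-C bond energy.
Σ(broken) = 1×D + 5×398 + 1×371 + 1×452 = 2813 + D
Σ(formed) = 4×398 + 1×592 + 2×452 = 3088
ΔH = Σ(broken) − Σ(formed) = (2813 + D) − (3088) = −275 + D
Setting this equal to +67 kJ gives D = 342 kJ/mol.

D(C-C) ≈ 342 kJ/mol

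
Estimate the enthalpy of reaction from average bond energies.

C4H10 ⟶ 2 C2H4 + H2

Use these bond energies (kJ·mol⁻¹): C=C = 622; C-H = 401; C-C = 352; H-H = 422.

Bonds broken (reactants):
  C-C: 3 × 352 = 1056
  C-H: 10 × 401 = 4010
  Σ(broken) = 5066 kJ
Bonds formed (products):
  C-H: 8 × 401 = 3208
  C=C: 2 × 622 = 1244
  H-H: 1 × 422 = 422
  Σ(formed) = 4874 kJ
ΔH = Σ(broken) − Σ(formed) = 5066 − 4874 = +192 kJ

ΔH ≈ +192 kJ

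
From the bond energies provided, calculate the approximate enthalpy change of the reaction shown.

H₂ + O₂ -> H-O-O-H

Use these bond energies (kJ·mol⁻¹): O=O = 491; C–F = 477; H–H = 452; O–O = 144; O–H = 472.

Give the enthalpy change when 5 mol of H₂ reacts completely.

ΔH = −725 kJ

Bonds broken (reactants):
  H–H: 1 × 452 = 452
  O=O: 1 × 491 = 491
  Σ(broken) = 943 kJ
Bonds formed (products):
  O–H: 2 × 472 = 944
  O–O: 1 × 144 = 144
  Σ(formed) = 1088 kJ
ΔH = Σ(broken) − Σ(formed) = 943 − 1088 = −145 kJ
For 5× the reaction as written: 5 × (−145) = −725 kJ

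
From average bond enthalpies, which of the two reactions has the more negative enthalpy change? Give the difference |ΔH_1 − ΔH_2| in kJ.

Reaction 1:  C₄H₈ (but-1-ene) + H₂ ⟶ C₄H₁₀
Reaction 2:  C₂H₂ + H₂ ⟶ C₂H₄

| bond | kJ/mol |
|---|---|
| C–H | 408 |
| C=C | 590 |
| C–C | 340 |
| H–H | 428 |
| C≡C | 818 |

Reaction 2, by 22 kJ

Reaction 1:
  Bonds broken (reactants):
    C–C: 2 × 340 = 680
    C–H: 8 × 408 = 3264
    C=C: 1 × 590 = 590
    H–H: 1 × 428 = 428
    Σ(broken) = 4962 kJ
  Bonds formed (products):
    C–C: 3 × 340 = 1020
    C–H: 10 × 408 = 4080
    Σ(formed) = 5100 kJ
  ΔH_1 = 4962 − 5100 = −138 kJ
Reaction 2:
  Bonds broken (reactants):
    C≡C: 1 × 818 = 818
    C–H: 2 × 408 = 816
    H–H: 1 × 428 = 428
    Σ(broken) = 2062 kJ
  Bonds formed (products):
    C–H: 4 × 408 = 1632
    C=C: 1 × 590 = 590
    Σ(formed) = 2222 kJ
  ΔH_2 = 2062 − 2222 = −160 kJ
ΔH_1 − ΔH_2 = +22 kJ, so reaction 2 has the more negative ΔH; |ΔH_1 − ΔH_2| = 22 kJ.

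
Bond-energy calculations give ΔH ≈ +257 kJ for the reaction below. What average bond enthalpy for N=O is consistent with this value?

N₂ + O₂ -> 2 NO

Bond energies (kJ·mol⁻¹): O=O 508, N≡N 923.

Let D be the N=O bond energy.
Σ(broken) = 1×923 + 1×508 = 1431
Σ(formed) = 2×D = 2D
ΔH = Σ(broken) − Σ(formed) = (1431) − (2D) = +1431 − 2D
Setting this equal to +257 kJ gives 2D = 1174, so D = 587 kJ/mol.

D(N=O) ≈ 587 kJ/mol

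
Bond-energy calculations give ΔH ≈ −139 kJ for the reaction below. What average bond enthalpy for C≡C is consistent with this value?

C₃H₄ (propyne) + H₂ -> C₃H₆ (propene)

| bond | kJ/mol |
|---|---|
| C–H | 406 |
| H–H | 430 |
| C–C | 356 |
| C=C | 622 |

Let D be the C≡C bond energy.
Σ(broken) = 1×D + 1×356 + 4×406 + 1×430 = 2410 + D
Σ(formed) = 1×356 + 6×406 + 1×622 = 3414
ΔH = Σ(broken) − Σ(formed) = (2410 + D) − (3414) = −1004 + D
Setting this equal to −139 kJ gives D = 865 kJ/mol.

D(C≡C) ≈ 865 kJ/mol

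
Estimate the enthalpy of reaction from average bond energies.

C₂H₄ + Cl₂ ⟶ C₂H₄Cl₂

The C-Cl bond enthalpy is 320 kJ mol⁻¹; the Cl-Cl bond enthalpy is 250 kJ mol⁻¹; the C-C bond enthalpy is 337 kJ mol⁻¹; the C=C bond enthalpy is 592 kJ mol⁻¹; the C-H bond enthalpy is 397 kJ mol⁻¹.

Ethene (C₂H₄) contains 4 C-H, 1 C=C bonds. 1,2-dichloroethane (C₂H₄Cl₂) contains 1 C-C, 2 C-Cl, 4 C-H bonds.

ΔH ≈ −135 kJ

Bonds broken (reactants):
  C-H: 4 × 397 = 1588
  C=C: 1 × 592 = 592
  Cl-Cl: 1 × 250 = 250
  Σ(broken) = 2430 kJ
Bonds formed (products):
  C-C: 1 × 337 = 337
  C-Cl: 2 × 320 = 640
  C-H: 4 × 397 = 1588
  Σ(formed) = 2565 kJ
ΔH = Σ(broken) − Σ(formed) = 2430 − 2565 = −135 kJ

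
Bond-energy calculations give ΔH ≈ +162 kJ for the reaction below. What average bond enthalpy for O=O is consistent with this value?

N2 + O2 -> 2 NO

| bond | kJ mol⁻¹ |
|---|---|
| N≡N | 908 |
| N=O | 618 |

D(O=O) ≈ 490 kJ/mol

Let D be the O=O bond energy.
Σ(broken) = 1×908 + 1×D = 908 + D
Σ(formed) = 2×618 = 1236
ΔH = Σ(broken) − Σ(formed) = (908 + D) − (1236) = −328 + D
Setting this equal to +162 kJ gives D = 490 kJ/mol.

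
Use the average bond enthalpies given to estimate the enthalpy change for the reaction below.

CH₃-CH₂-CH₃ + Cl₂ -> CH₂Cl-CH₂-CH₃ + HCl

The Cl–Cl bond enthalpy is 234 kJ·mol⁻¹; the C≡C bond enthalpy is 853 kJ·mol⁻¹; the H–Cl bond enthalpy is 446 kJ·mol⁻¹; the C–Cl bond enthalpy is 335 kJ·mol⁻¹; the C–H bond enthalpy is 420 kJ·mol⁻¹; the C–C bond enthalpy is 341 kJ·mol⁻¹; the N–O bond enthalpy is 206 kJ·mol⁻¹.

ΔH ≈ −127 kJ

Bonds broken (reactants):
  C–C: 2 × 341 = 682
  C–H: 8 × 420 = 3360
  Cl–Cl: 1 × 234 = 234
  Σ(broken) = 4276 kJ
Bonds formed (products):
  C–C: 2 × 341 = 682
  C–Cl: 1 × 335 = 335
  C–H: 7 × 420 = 2940
  H–Cl: 1 × 446 = 446
  Σ(formed) = 4403 kJ
ΔH = Σ(broken) − Σ(formed) = 4276 − 4403 = −127 kJ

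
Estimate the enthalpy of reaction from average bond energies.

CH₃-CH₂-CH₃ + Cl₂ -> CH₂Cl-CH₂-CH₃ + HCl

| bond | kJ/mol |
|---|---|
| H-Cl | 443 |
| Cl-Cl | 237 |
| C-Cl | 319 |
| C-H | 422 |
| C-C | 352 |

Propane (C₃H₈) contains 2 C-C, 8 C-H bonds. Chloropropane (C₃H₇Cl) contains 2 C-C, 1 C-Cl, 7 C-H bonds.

Bonds broken (reactants):
  C-C: 2 × 352 = 704
  C-H: 8 × 422 = 3376
  Cl-Cl: 1 × 237 = 237
  Σ(broken) = 4317 kJ
Bonds formed (products):
  C-C: 2 × 352 = 704
  C-Cl: 1 × 319 = 319
  C-H: 7 × 422 = 2954
  H-Cl: 1 × 443 = 443
  Σ(formed) = 4420 kJ
ΔH = Σ(broken) − Σ(formed) = 4317 − 4420 = −103 kJ

ΔH ≈ −103 kJ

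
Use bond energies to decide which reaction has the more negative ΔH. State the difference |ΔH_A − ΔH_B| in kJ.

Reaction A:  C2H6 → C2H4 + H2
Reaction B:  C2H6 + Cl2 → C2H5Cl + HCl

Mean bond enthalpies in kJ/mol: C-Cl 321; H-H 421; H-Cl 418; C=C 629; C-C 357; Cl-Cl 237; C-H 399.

Reaction B, by 208 kJ

Reaction A:
  Bonds broken (reactants):
    C-C: 1 × 357 = 357
    C-H: 6 × 399 = 2394
    Σ(broken) = 2751 kJ
  Bonds formed (products):
    C-H: 4 × 399 = 1596
    C=C: 1 × 629 = 629
    H-H: 1 × 421 = 421
    Σ(formed) = 2646 kJ
  ΔH_A = 2751 − 2646 = +105 kJ
Reaction B:
  Bonds broken (reactants):
    C-C: 1 × 357 = 357
    C-H: 6 × 399 = 2394
    Cl-Cl: 1 × 237 = 237
    Σ(broken) = 2988 kJ
  Bonds formed (products):
    C-C: 1 × 357 = 357
    C-Cl: 1 × 321 = 321
    C-H: 5 × 399 = 1995
    H-Cl: 1 × 418 = 418
    Σ(formed) = 3091 kJ
  ΔH_B = 2988 − 3091 = −103 kJ
ΔH_A − ΔH_B = +208 kJ, so reaction B has the more negative ΔH; |ΔH_A − ΔH_B| = 208 kJ.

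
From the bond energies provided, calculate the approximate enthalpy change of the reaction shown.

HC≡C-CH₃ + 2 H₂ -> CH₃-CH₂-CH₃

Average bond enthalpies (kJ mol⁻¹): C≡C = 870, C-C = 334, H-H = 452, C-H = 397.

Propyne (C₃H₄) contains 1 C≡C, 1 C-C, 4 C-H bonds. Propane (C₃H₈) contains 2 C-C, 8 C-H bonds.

Bonds broken (reactants):
  C≡C: 1 × 870 = 870
  C-C: 1 × 334 = 334
  C-H: 4 × 397 = 1588
  H-H: 2 × 452 = 904
  Σ(broken) = 3696 kJ
Bonds formed (products):
  C-C: 2 × 334 = 668
  C-H: 8 × 397 = 3176
  Σ(formed) = 3844 kJ
ΔH = Σ(broken) − Σ(formed) = 3696 − 3844 = −148 kJ

ΔH ≈ −148 kJ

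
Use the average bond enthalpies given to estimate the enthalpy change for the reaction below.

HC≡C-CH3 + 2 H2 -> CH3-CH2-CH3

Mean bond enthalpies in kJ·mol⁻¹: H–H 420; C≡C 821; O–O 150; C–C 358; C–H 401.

Bonds broken (reactants):
  C≡C: 1 × 821 = 821
  C–C: 1 × 358 = 358
  C–H: 4 × 401 = 1604
  H–H: 2 × 420 = 840
  Σ(broken) = 3623 kJ
Bonds formed (products):
  C–C: 2 × 358 = 716
  C–H: 8 × 401 = 3208
  Σ(formed) = 3924 kJ
ΔH = Σ(broken) − Σ(formed) = 3623 − 3924 = −301 kJ

ΔH ≈ −301 kJ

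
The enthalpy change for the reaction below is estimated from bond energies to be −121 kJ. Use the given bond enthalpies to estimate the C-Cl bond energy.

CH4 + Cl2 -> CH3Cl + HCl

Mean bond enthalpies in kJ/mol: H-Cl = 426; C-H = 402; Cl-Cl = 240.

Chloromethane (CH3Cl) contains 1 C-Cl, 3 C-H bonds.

D(C-Cl) ≈ 337 kJ/mol

Let D be the C-Cl bond energy.
Σ(broken) = 4×402 + 1×240 = 1848
Σ(formed) = 1×D + 3×402 + 1×426 = 1632 + D
ΔH = Σ(broken) − Σ(formed) = (1848) − (1632 + D) = +216 − D
Setting this equal to −121 kJ gives D = 337 kJ/mol.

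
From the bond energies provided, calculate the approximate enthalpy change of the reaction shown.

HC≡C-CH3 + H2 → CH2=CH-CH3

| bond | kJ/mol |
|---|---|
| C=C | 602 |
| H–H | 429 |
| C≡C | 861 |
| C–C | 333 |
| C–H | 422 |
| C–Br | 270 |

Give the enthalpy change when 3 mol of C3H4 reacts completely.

Bonds broken (reactants):
  C≡C: 1 × 861 = 861
  C–C: 1 × 333 = 333
  C–H: 4 × 422 = 1688
  H–H: 1 × 429 = 429
  Σ(broken) = 3311 kJ
Bonds formed (products):
  C–C: 1 × 333 = 333
  C–H: 6 × 422 = 2532
  C=C: 1 × 602 = 602
  Σ(formed) = 3467 kJ
ΔH = Σ(broken) − Σ(formed) = 3311 − 3467 = −156 kJ
For 3× the reaction as written: 3 × (−156) = −468 kJ

ΔH = −468 kJ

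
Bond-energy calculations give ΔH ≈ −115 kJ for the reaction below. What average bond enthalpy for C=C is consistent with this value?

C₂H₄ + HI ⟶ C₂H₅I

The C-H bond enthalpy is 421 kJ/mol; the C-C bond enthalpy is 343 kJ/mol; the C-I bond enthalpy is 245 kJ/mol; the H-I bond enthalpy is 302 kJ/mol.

Let D be the C=C bond energy.
Σ(broken) = 4×421 + 1×D + 1×302 = 1986 + D
Σ(formed) = 1×343 + 5×421 + 1×245 = 2693
ΔH = Σ(broken) − Σ(formed) = (1986 + D) − (2693) = −707 + D
Setting this equal to −115 kJ gives D = 592 kJ/mol.

D(C=C) ≈ 592 kJ/mol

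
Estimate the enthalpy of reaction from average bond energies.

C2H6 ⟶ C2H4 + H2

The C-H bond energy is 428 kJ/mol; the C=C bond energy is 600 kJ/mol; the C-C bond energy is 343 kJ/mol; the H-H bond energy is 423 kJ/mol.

ΔH ≈ +176 kJ

Bonds broken (reactants):
  C-C: 1 × 343 = 343
  C-H: 6 × 428 = 2568
  Σ(broken) = 2911 kJ
Bonds formed (products):
  C-H: 4 × 428 = 1712
  C=C: 1 × 600 = 600
  H-H: 1 × 423 = 423
  Σ(formed) = 2735 kJ
ΔH = Σ(broken) − Σ(formed) = 2911 − 2735 = +176 kJ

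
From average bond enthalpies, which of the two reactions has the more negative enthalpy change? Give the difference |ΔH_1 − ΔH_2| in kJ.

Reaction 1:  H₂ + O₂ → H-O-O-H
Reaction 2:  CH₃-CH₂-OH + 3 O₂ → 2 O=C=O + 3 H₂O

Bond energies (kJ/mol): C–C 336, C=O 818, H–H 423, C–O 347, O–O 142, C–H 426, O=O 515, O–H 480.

Reaction 2, by 1150 kJ

Reaction 1:
  Bonds broken (reactants):
    H–H: 1 × 423 = 423
    O=O: 1 × 515 = 515
    Σ(broken) = 938 kJ
  Bonds formed (products):
    O–H: 2 × 480 = 960
    O–O: 1 × 142 = 142
    Σ(formed) = 1102 kJ
  ΔH_1 = 938 − 1102 = −164 kJ
Reaction 2:
  Bonds broken (reactants):
    C–C: 1 × 336 = 336
    C–H: 5 × 426 = 2130
    C–O: 1 × 347 = 347
    O–H: 1 × 480 = 480
    O=O: 3 × 515 = 1545
    Σ(broken) = 4838 kJ
  Bonds formed (products):
    C=O: 4 × 818 = 3272
    O–H: 6 × 480 = 2880
    Σ(formed) = 6152 kJ
  ΔH_2 = 4838 − 6152 = −1314 kJ
ΔH_1 − ΔH_2 = +1150 kJ, so reaction 2 has the more negative ΔH; |ΔH_1 − ΔH_2| = 1150 kJ.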